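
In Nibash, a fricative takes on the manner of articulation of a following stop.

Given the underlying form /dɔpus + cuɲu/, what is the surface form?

/s/ is a voiceless alveolar fricative. The following trigger /c/ is a stop, so /s/ must become a stop as well.
A voiceless alveolar stop is [t], so the surface segment is [t].

[dɔputcuɲu]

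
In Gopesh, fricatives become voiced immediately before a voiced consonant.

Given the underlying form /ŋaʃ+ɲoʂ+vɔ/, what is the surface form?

[ŋaʒɲoʐvɔ]

The rule targets /ʃ/ (voiceless postalveolar fricative), which sits before the trigger /ɲ/ (voiced).
The voiced postalveolar fricative is [ʒ], so /ʃ/ → [ʒ].
At the second juncture, /ʂ/ likewise becomes [ʐ] adjacent to /v/.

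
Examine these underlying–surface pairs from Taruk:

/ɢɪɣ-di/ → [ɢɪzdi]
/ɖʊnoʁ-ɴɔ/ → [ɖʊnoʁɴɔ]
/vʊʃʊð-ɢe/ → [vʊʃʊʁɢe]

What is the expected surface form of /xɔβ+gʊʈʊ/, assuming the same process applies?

[xɔɣgʊʈʊ]

The data show regressive place assimilation: /ɣ/ → [z] before /d/; /ð/ → [ʁ] before /ɢ/. In each pair only place changes, matching the following consonant, while manner and voice stay constant.
No alternation appears in [ɖʊnoʁɴɔ]: there the adjacent consonants already agree in place (/ʁ/ and /ɴ/ are both uvular), so this form is consistent with the same rule.
The rule targets /β/ (voiced bilabial fricative), which sits before the trigger /g/ (velar).
The voiced velar fricative is [ɣ], so /β/ → [ɣ].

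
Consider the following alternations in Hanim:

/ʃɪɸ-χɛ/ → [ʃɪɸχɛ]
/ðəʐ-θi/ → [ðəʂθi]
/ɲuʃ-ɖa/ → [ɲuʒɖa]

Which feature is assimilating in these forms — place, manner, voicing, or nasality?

The segment that alternates is /ʐ/, which surfaces as [ʂ] when adjacent to /θ/.
/ʐ/ is voiced while /θ/ is voiceless; the output [ʂ] is voiceless, matching the trigger — so the feature that spreads is voicing.
The same holds elsewhere in the data: /ʃ/ → [ʒ] before /ɖ/ (voiceless → voiced, matching voiced) — only voicing changes, and always toward the following segment.
Nothing changes in [ʃɪɸχɛ]: there the adjacent consonants already agree in voicing (/ɸ/ and /χ/ are both voiceless), so this form is consistent with the same rule.

voicing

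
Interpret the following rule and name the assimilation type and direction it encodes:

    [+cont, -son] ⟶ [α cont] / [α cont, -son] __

progressive manner assimilation

The shared variable α links the value of [cont] on the target to that of the neighbouring obstruent. [cont] distinguishes stops from fricatives — a manner-of-articulation feature — so this is manner assimilation.
The conditioning segment sits to the left of the focus bar, meaning the trigger precedes the segment that changes — progressive assimilation.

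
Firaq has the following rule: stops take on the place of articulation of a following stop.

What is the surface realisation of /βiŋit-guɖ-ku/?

/t/ is a voiceless alveolar stop. The following trigger /g/ is velar, so /t/ must become velar as well.
A voiceless velar stop is [k], so the surface segment is [k].
The same rule applies at the second boundary: /ɖ/ → [g] next to /k/.

[βiŋikgugku]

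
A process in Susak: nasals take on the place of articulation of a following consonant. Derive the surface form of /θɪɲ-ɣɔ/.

[θɪŋɣɔ]

The rule targets /ɲ/ (voiced palatal nasal), which sits before the trigger /ɣ/ (velar).
Changing only its place to velar gives [ŋ] — the voiced velar nasal.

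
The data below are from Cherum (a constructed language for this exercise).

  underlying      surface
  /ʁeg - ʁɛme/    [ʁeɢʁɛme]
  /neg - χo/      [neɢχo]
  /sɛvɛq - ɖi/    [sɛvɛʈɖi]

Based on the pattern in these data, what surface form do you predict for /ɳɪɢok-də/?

[ɳɪɢotdə]

The data show regressive place assimilation: /g/ → [ɢ] before /ʁ/; /g/ → [ɢ] before /χ/; /q/ → [ʈ] before /ɖ/. In each pair only place changes, matching the following consonant, while manner and voice stay constant.
The rule targets /k/ (voiceless velar stop), which sits before the trigger /d/ (alveolar).
Changing only its place to alveolar gives [t] — the voiceless alveolar stop.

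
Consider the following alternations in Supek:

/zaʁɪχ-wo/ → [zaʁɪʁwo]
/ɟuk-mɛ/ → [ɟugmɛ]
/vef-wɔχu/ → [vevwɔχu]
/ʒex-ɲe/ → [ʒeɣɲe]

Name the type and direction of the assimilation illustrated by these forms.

The segment that alternates is /χ/, which surfaces as [ʁ] when adjacent to /w/.
The change voiceless → voiced matches the voicing of the following /w/, identifying this as voicing assimilation.
Place and manner are unchanged, so the assimilation is partial, not total.
The same holds elsewhere in the data: /k/ → [g] before /m/ (voiceless → voiced, matching voiced); /f/ → [v] before /w/ (voiceless → voiced, matching voiced); /x/ → [ɣ] before /ɲ/ (voiceless → voiced, matching voiced) — only voicing changes, and always toward the following segment.
Since the segment that changes precedes the conditioning segment, the assimilation is regressive.

regressive voicing assimilation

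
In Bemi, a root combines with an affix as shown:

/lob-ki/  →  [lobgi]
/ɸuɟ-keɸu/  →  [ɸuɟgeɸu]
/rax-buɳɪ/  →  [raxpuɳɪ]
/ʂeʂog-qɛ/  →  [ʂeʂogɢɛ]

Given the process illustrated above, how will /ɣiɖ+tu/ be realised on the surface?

[ɣiɖdu]

The data show progressive voicing assimilation: /k/ → [g] after /b/; /k/ → [g] after /ɟ/; /b/ → [p] after /x/; /q/ → [ɢ] after /g/. In each pair only voicing changes, matching the preceding consonant, while place and manner stay constant.
/t/ is a voiceless alveolar stop. The preceding trigger /ɖ/ is voiced, so /t/ must become voiced as well.
The voiced alveolar stop is [d], so /t/ → [d].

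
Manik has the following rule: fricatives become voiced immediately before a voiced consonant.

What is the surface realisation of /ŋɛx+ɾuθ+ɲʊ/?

[ŋɛɣɾuðɲʊ]

The rule targets /x/ (voiceless velar fricative), which sits before the trigger /ɾ/ (voiced).
The voiced velar fricative is [ɣ], so /x/ → [ɣ].
At the second juncture, /θ/ likewise becomes [ð] adjacent to /ɲ/.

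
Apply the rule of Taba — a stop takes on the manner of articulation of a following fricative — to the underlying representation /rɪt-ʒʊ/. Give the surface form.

/t/ is a voiceless alveolar stop. The following trigger /ʒ/ is a fricative, so /t/ must become a fricative as well.
The voiceless alveolar fricative is [s], so /t/ → [s].

[rɪsʒʊ]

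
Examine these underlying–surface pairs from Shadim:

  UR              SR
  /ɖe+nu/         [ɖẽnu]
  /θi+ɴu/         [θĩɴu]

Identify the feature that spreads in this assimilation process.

The vowel /e/ surfaces as nasalised [ẽ] next to the following nasal /n/ — it has acquired the [+nasal] feature of its neighbour.
The other form shows the same pattern: /i/ → [ĩ] before /ɴ/ — each time a vowel is nasalised next to a following nasal.

nasality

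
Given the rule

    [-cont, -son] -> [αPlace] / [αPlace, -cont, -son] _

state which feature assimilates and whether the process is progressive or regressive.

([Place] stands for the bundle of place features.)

The shared variable α links the value of the place features (abbreviated [Place]) on the target to the same value on the neighbouring segment, so place is the feature that assimilates.
The conditioning segment sits to the left of the focus bar, meaning the trigger precedes the segment that changes — progressive assimilation.

progressive place assimilation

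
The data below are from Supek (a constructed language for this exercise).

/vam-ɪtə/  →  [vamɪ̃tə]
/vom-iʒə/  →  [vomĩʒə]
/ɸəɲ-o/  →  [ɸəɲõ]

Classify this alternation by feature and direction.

progressive nasality assimilation (vowel nasalisation)

The vowel /ɪ/ surfaces as nasalised [ɪ̃] next to the preceding nasal /m/ — it has acquired the [+nasal] feature of its neighbour.
The other forms show the same pattern: /i/ → [ĩ] after /m/; /o/ → [õ] after /ɲ/ — each time a vowel is nasalised next to a preceding nasal.
Because the conditioning nasal is to the left of the vowel that changes, the process is progressive (perseverative).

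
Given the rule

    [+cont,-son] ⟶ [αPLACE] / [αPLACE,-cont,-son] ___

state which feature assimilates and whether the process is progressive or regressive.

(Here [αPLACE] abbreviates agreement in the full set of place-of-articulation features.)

The shared variable α links the value of the place features (abbreviated [PLACE]) on the target to the same value on the neighbouring segment, so place is the feature that assimilates.
The conditioning segment sits to the left of the focus bar, meaning the trigger precedes the segment that changes — progressive assimilation.

progressive place assimilation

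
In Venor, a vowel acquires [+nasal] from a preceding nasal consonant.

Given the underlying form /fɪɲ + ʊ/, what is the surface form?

[fɪɲʊ̃]

The vowel /ʊ/ is adjacent to the preceding nasal /ɲ/, so it acquires [+nasal] and surfaces as [ʊ̃].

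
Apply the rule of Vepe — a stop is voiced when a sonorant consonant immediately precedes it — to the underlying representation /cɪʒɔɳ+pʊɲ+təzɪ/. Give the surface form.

The rule targets /p/ (voiceless bilabial stop), which sits after the trigger /ɳ/ (voiced).
A voiced bilabial stop is [b], so the surface segment is [b].
The same rule applies at the second boundary: /t/ → [d] next to /ɲ/.

[cɪʒɔɳbʊɲdəzɪ]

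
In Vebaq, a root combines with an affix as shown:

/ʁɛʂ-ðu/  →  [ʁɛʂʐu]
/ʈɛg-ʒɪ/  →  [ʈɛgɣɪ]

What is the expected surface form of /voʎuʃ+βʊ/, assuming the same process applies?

The data show progressive place assimilation: /ð/ → [ʐ] after /ʂ/; /ʒ/ → [ɣ] after /g/. In each pair only place changes, matching the preceding consonant, while manner and voice stay constant.
/β/ is a voiced bilabial fricative. The preceding trigger /ʃ/ is postalveolar, so /β/ must become postalveolar as well.
A voiced postalveolar fricative is [ʒ], so the surface segment is [ʒ].

[voʎuʃʒʊ]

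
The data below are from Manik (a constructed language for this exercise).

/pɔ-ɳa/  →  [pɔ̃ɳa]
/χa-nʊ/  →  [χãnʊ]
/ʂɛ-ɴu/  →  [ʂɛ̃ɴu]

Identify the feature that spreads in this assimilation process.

nasality

The vowel /ɔ/ surfaces as nasalised [ɔ̃] next to the following nasal /ɳ/ — it has acquired the [+nasal] feature of its neighbour.
The other forms show the same pattern: /a/ → [ã] before /n/; /ɛ/ → [ɛ̃] before /ɴ/ — each time a vowel is nasalised next to a following nasal.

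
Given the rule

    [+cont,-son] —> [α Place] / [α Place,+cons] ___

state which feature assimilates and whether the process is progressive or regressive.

progressive place assimilation

The shared variable α links the value of the place features (abbreviated [Place]) on the target to the same value on the neighbouring segment, so place is the feature that assimilates.
Since the environment is written before the underscore, the trigger precedes the target; the direction is progressive.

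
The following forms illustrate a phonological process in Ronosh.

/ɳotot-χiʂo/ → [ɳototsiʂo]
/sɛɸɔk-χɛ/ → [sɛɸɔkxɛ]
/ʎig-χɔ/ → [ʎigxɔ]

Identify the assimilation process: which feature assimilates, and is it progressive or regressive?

Underlying /χ/ is realised as [s] next to /t/; /t/ itself does not change.
/χ/ is uvular while /t/ is alveolar; the output [s] is alveolar, matching the trigger — so the feature that spreads is place.
Manner and voice are unchanged, so the assimilation is partial, not total.
Checking the remaining alternations: /χ/ → [x] after /k/ (uvular → velar, matching velar); /χ/ → [x] after /g/ (uvular → velar, matching velar) — only place changes, and always toward the preceding segment.
Since the segment that changes follows the conditioning segment, the assimilation is progressive.

progressive place assimilation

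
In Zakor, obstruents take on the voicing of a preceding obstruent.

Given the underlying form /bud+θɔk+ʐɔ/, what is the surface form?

/θ/ is a voiceless dental fricative. The preceding trigger /d/ is voiced, so /θ/ must become voiced as well.
A voiced dental fricative is [ð], so the surface segment is [ð].
The same rule applies at the second boundary: /ʐ/ → [ʂ] next to /k/.

[budðɔkʂɔ]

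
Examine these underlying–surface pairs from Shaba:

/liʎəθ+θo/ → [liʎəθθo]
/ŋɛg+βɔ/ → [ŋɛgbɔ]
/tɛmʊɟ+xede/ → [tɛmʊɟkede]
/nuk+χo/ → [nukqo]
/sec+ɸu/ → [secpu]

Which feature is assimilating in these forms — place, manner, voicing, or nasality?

The segment that alternates is /β/, which surfaces as [b] when adjacent to /g/.
/β/ is a fricative while /g/ is a stop; the output [b] is a stop, matching the trigger — so the feature that spreads is manner.
The same holds elsewhere in the data: /x/ → [k] after /ɟ/ (fricative → stop, matching a stop); /χ/ → [q] after /k/ (fricative → stop, matching a stop); /ɸ/ → [p] after /c/ (fricative → stop, matching a stop) — only manner changes, and always toward the preceding segment.
Nothing changes in [liʎəθθo]: there the adjacent consonants already agree in manner (/θ/ and /θ/ are both fricatives), so this form is consistent with the same rule.

manner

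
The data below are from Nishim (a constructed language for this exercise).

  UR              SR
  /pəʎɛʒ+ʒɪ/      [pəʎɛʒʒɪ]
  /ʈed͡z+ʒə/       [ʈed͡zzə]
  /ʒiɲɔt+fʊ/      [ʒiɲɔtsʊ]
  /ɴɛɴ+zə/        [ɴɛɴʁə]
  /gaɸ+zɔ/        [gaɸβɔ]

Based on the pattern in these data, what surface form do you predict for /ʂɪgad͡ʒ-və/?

The data show progressive place assimilation: /ʒ/ → [z] after /d͡z/; /f/ → [s] after /t/; /z/ → [ʁ] after /ɴ/; /z/ → [β] after /ɸ/. In each pair only place changes, matching the preceding consonant, while manner and voice stay constant.
Nothing changes in [pəʎɛʒʒɪ]: there the adjacent consonants already agree in place (/ʒ/ and /ʒ/ are both postalveolar), so this form is consistent with the same rule.
/v/ is a voiced labiodental fricative. The preceding trigger /d͡ʒ/ is postalveolar, so /v/ must become postalveolar as well.
Changing only its place to postalveolar gives [ʒ] — the voiced postalveolar fricative.

[ʂɪgad͡ʒʒə]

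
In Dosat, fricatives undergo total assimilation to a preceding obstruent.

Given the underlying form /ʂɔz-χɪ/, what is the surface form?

[ʂɔzzɪ]

/χ/ is the segment targeted by the rule; it sits immediately after /z/, so it assimilates completely and surfaces as [z].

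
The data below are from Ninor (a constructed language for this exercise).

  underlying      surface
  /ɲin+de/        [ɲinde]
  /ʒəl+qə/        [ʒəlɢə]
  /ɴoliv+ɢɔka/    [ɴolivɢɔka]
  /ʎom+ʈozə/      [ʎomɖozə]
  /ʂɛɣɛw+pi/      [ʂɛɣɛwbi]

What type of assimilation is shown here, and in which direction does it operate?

Comparing underlying and surface forms, /q/ → [ɢ] is the alternation; the neighbouring /l/ is constant.
The change voiceless → voiced matches the voicing of the preceding /l/, identifying this as voicing assimilation.
Place and manner are unchanged, so the assimilation is partial, not total.
The same holds elsewhere in the data: /ʈ/ → [ɖ] after /m/ (voiceless → voiced, matching voiced); /p/ → [b] after /w/ (voiceless → voiced, matching voiced) — only voicing changes, and always toward the preceding segment.
No alternation appears in [ɲinde], [ɴolivɢɔka]: there the adjacent consonants already agree in voicing (/d/ and /n/ are both voiced; /ɢ/ and /v/ are both voiced), so these forms are consistent with the same rule.
The trigger is the preceding segment, so the direction is progressive (perseverative).

progressive voicing assimilation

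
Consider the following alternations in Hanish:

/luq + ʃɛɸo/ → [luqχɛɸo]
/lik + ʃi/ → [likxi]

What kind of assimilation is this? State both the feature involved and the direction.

Comparing underlying and surface forms, /ʃ/ → [χ] is the alternation; the neighbouring /q/ is constant.
The change postalveolar → uvular matches the place of the preceding /q/, identifying this as place assimilation.
Manner and voice are unchanged, so the assimilation is partial, not total.
Checking the remaining alternation: /ʃ/ → [x] after /k/ (postalveolar → velar, matching velar) — only place changes, and always toward the preceding segment.
Since the segment that changes follows the conditioning segment, the assimilation is progressive.

progressive place assimilation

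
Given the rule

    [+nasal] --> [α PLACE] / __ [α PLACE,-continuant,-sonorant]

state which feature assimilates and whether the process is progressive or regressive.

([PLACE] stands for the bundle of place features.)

The rule copies the place features (abbreviated [PLACE]) from the environment onto the target, so the assimilating feature is place.
The conditioning segment sits to the right of the focus bar, meaning the trigger follows the segment that changes — regressive assimilation.

regressive place assimilation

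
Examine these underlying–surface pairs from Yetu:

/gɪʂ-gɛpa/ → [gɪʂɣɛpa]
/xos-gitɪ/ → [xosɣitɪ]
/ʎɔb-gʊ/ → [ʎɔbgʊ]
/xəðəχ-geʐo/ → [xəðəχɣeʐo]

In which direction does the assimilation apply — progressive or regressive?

The segment that alternates is /g/, which surfaces as [ɣ] when adjacent to /ʂ/.
The change stop → fricative matches the manner of the preceding /ʂ/, identifying this as manner assimilation.
The same holds elsewhere in the data: /g/ → [ɣ] after /s/ (stop → fricative, matching a fricative); /g/ → [ɣ] after /χ/ (stop → fricative, matching a fricative) — only manner changes, and always toward the preceding segment.
Nothing changes in [ʎɔbgʊ]: there the adjacent consonants already agree in manner (/g/ and /b/ are both stops), so this form is consistent with the same rule.
Since the segment that changes follows the conditioning segment, the assimilation is progressive.

progressive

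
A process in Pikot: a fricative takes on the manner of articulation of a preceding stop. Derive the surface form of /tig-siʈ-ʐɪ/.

The rule targets /s/ (voiceless alveolar fricative), which sits after the trigger /g/ (stop).
The voiceless alveolar stop is [t], so /s/ → [t].
At the second juncture, /ʐ/ likewise becomes [ɖ] adjacent to /ʈ/.

[tigtiʈɖɪ]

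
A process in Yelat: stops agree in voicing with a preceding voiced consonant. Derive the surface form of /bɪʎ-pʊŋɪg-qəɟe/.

The rule targets /p/ (voiceless bilabial stop), which sits after the trigger /ʎ/ (voiced).
Changing only its voicing to voiced gives [b] — the voiced bilabial stop.
At the second juncture, /q/ likewise becomes [ɢ] adjacent to /g/.

[bɪʎbʊŋɪgɢəɟe]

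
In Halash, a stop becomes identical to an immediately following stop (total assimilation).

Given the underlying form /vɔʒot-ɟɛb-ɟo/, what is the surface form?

/t/ is the segment targeted by the rule; it sits immediately before /ɟ/, so it assimilates completely and surfaces as [ɟ].
The same rule applies at the second boundary: /b/ → [ɟ] next to /ɟ/.

[vɔʒoɟɟɛɟɟo]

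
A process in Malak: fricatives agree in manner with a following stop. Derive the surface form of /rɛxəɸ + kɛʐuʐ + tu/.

[rɛxəpkɛʐuɖtu]

The rule targets /ɸ/ (voiceless bilabial fricative), which sits before the trigger /k/ (stop).
A voiceless bilabial stop is [p], so the surface segment is [p].
At the second juncture, /ʐ/ likewise becomes [ɖ] adjacent to /t/.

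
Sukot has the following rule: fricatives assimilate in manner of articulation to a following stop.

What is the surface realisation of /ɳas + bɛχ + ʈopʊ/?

[ɳatbɛqʈopʊ]

The rule targets /s/ (voiceless alveolar fricative), which sits before the trigger /b/ (stop).
Changing only its manner to stop gives [t] — the voiceless alveolar stop.
At the second juncture, /χ/ likewise becomes [q] adjacent to /ʈ/.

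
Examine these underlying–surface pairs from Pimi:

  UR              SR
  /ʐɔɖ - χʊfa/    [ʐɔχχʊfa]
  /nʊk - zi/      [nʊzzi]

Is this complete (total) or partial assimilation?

The segment that alternates is /ɖ/, which surfaces as [χ] when adjacent to /χ/.
The output [χ] is identical to the trigger /χ/ — every feature (place, manner, voicing) has been copied — so this is total assimilation.
The remaining alternation confirms this: /k/ → [z] before /z/ — in each case the output is a copy of the following consonant.

total assimilation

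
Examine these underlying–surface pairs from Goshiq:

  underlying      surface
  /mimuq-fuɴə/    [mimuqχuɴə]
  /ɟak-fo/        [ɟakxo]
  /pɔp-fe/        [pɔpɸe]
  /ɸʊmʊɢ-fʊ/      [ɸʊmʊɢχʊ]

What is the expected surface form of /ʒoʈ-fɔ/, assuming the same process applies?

The data show progressive place assimilation: /f/ → [χ] after /q/; /f/ → [x] after /k/; /f/ → [ɸ] after /p/; /f/ → [χ] after /ɢ/. In each pair only place changes, matching the preceding consonant, while manner and voice stay constant.
The rule targets /f/ (voiceless labiodental fricative), which sits after the trigger /ʈ/ (retroflex).
Changing only its place to retroflex gives [ʂ] — the voiceless retroflex fricative.

[ʒoʈʂɔ]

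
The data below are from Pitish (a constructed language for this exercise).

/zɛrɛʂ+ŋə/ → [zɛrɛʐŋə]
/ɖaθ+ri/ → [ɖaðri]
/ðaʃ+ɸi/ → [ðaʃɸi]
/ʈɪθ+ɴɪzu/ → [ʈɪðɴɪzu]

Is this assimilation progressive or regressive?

regressive

The segment that alternates is /ʂ/, which surfaces as [ʐ] when adjacent to /ŋ/.
/ʂ/ is voiceless while /ŋ/ is voiced; the output [ʐ] is voiced, matching the trigger — so the feature that spreads is voicing.
Checking the remaining alternations: /θ/ → [ð] before /r/ (voiceless → voiced, matching voiced); /θ/ → [ð] before /ɴ/ (voiceless → voiced, matching voiced) — only voicing changes, and always toward the following segment.
No alternation appears in [ðaʃɸi]: there the adjacent consonants already agree in voicing (/ʃ/ and /ɸ/ are both voiceless), so this form is consistent with the same rule.
The trigger is the following segment, so the direction is regressive (anticipatory).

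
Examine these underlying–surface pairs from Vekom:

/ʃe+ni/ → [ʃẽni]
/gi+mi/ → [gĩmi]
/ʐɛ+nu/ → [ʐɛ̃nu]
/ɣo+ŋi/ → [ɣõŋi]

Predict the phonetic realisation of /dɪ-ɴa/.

The data show regressive nasality assimilation (vowel nasalisation): /e/ → [ẽ] before /n/; /i/ → [ĩ] before /m/; /ɛ/ → [ɛ̃] before /n/; /o/ → [õ] before /ŋ/ — a vowel is nasalised by an immediately following nasal consonant.
/ɪ/ sits next to the nasal /ɴ/ and is therefore nasalised to [ɪ̃].

[dɪ̃ɴa]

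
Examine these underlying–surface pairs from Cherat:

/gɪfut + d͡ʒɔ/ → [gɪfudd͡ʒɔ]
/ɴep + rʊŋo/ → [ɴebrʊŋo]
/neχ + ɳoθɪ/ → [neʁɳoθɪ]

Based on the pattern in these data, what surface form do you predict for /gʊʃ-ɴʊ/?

[gʊʒɴʊ]

The data show regressive voicing assimilation: /t/ → [d] before /d͡ʒ/; /p/ → [b] before /r/; /χ/ → [ʁ] before /ɳ/. In each pair only voicing changes, matching the following consonant, while place and manner stay constant.
/ʃ/ is a voiceless postalveolar fricative. The following trigger /ɴ/ is voiced, so /ʃ/ must become voiced as well.
A voiced postalveolar fricative is [ʒ], so the surface segment is [ʒ].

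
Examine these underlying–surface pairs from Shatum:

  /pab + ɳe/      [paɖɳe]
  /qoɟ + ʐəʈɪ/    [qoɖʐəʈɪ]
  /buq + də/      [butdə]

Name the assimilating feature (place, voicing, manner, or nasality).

place

Underlying /b/ is realised as [ɖ] next to /ɳ/; /ɳ/ itself does not change.
/b/ is bilabial while /ɳ/ is retroflex; the output [ɖ] is retroflex, matching the trigger — so the feature that spreads is place.
The other alternating forms pattern the same way: /ɟ/ → [ɖ] before /ʐ/ (palatal → retroflex, matching retroflex); /q/ → [t] before /d/ (uvular → alveolar, matching alveolar) — only place changes, and always toward the following segment.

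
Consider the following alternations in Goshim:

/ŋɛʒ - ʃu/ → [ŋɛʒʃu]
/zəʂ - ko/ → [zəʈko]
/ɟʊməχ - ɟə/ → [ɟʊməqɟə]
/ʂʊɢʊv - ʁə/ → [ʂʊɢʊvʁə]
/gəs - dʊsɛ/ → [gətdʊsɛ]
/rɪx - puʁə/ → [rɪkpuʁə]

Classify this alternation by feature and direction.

Comparing underlying and surface forms, /ʂ/ → [ʈ] is the alternation; the neighbouring /k/ is constant.
/ʂ/ is a fricative while /k/ is a stop; the output [ʈ] is a stop, matching the trigger — so the feature that spreads is manner.
Place and voice are unchanged, so the assimilation is partial, not total.
Checking the remaining alternations: /χ/ → [q] before /ɟ/ (fricative → stop, matching a stop); /s/ → [t] before /d/ (fricative → stop, matching a stop); /x/ → [k] before /p/ (fricative → stop, matching a stop) — only manner changes, and always toward the following segment.
No alternation appears in [ŋɛʒʃu], [ʂʊɢʊvʁə]: there the adjacent consonants already agree in manner (/ʒ/ and /ʃ/ are both fricatives; /v/ and /ʁ/ are both fricatives), so these forms are consistent with the same rule.
Since the segment that changes precedes the conditioning segment, the assimilation is regressive.

regressive manner assimilation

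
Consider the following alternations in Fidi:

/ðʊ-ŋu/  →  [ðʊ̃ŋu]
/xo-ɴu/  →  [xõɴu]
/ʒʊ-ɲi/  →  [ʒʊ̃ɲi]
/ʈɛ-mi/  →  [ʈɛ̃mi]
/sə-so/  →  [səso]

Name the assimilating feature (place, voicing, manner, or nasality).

The vowel /ʊ/ surfaces as nasalised [ʊ̃] next to the following nasal /ŋ/ — it has acquired the [+nasal] feature of its neighbour.
The other forms show the same pattern: /o/ → [õ] before /ɴ/; /ʊ/ → [ʊ̃] before /ɲ/; /ɛ/ → [ɛ̃] before /m/ — each time a vowel is nasalised next to a following nasal.
No change occurs in [səso] because the vowel at the boundary is adjacent to an oral consonant, not a nasal (/ə/ next to /s/).

nasality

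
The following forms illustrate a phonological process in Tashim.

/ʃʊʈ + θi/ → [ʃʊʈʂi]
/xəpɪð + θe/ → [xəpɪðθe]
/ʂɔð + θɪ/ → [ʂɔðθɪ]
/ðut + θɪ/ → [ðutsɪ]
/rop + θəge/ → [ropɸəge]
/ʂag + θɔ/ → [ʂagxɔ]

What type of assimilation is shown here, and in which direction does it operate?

progressive place assimilation

Comparing underlying and surface forms, /θ/ → [ʂ] is the alternation; the neighbouring /ʈ/ is constant.
The change dental → retroflex matches the place of the preceding /ʈ/, identifying this as place assimilation.
Manner and voice are unchanged, so the assimilation is partial, not total.
Checking the remaining alternations: /θ/ → [s] after /t/ (dental → alveolar, matching alveolar); /θ/ → [ɸ] after /p/ (dental → bilabial, matching bilabial); /θ/ → [x] after /g/ (dental → velar, matching velar) — only place changes, and always toward the preceding segment.
Nothing changes in [xəpɪðθe], [ʂɔðθɪ]: there the adjacent consonants already agree in place (/θ/ and /ð/ are both dental; /θ/ and /ð/ are both dental), so these forms are consistent with the same rule.
The trigger is the preceding segment, so the direction is progressive (perseverative).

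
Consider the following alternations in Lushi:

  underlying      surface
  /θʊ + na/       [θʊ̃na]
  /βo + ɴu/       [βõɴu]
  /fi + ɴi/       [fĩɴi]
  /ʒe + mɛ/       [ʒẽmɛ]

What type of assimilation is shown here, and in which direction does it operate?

The vowel /ʊ/ surfaces as nasalised [ʊ̃] next to the following nasal /n/ — it has acquired the [+nasal] feature of its neighbour.
The other forms show the same pattern: /o/ → [õ] before /ɴ/; /i/ → [ĩ] before /ɴ/; /e/ → [ẽ] before /m/ — each time a vowel is nasalised next to a following nasal.
Because the conditioning nasal is to the right of the vowel that changes, the process is regressive (anticipatory).

regressive nasality assimilation (vowel nasalisation)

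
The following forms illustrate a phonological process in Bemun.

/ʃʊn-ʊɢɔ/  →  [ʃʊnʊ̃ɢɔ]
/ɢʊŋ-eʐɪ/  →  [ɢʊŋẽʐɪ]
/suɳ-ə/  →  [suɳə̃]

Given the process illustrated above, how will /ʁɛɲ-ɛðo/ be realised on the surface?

[ʁɛɲɛ̃ðo]

The data show progressive nasality assimilation (vowel nasalisation): /ʊ/ → [ʊ̃] after /n/; /e/ → [ẽ] after /ŋ/; /ə/ → [ə̃] after /ɳ/ — a vowel is nasalised by an immediately preceding nasal consonant.
The vowel /ɛ/ is adjacent to the preceding nasal /ɲ/, so it acquires [+nasal] and surfaces as [ɛ̃].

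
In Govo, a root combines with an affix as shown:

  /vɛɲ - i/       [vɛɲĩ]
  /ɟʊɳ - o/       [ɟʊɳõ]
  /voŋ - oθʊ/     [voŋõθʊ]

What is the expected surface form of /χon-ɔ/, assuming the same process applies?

[χonɔ̃]

The data show progressive nasality assimilation (vowel nasalisation): /i/ → [ĩ] after /ɲ/; /o/ → [õ] after /ɳ/; /o/ → [õ] after /ŋ/ — a vowel is nasalised by an immediately preceding nasal consonant.
/ɔ/ sits next to the nasal /n/ and is therefore nasalised to [ɔ̃].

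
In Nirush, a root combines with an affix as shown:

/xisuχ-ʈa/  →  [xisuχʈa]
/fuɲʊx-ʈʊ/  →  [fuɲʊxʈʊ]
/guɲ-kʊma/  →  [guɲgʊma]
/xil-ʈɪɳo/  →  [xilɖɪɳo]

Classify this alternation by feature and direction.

progressive voicing assimilation

Underlying /k/ is realised as [g] next to /ɲ/; /ɲ/ itself does not change.
/k/ is voiceless while /ɲ/ is voiced; the output [g] is voiced, matching the trigger — so the feature that spreads is voicing.
Place and manner are unchanged, so the assimilation is partial, not total.
The other alternating form patterns the same way: /ʈ/ → [ɖ] after /l/ (voiceless → voiced, matching voiced) — only voicing changes, and always toward the preceding segment.
No alternation appears in [xisuχʈa], [fuɲʊxʈʊ]: there the adjacent consonants already agree in voicing (/ʈ/ and /χ/ are both voiceless; /ʈ/ and /x/ are both voiceless), so these forms are consistent with the same rule.
Since the segment that changes follows the conditioning segment, the assimilation is progressive.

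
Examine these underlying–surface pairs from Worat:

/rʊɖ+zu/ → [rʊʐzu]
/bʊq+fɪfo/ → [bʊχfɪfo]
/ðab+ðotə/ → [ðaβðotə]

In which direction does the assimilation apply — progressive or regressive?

Comparing underlying and surface forms, /ɖ/ → [ʐ] is the alternation; the neighbouring /z/ is constant.
/ɖ/ is a stop while /z/ is a fricative; the output [ʐ] is a fricative, matching the trigger — so the feature that spreads is manner.
The same holds elsewhere in the data: /q/ → [χ] before /f/ (stop → fricative, matching a fricative); /b/ → [β] before /ð/ (stop → fricative, matching a fricative) — only manner changes, and always toward the following segment.
Since the segment that changes precedes the conditioning segment, the assimilation is regressive.

regressive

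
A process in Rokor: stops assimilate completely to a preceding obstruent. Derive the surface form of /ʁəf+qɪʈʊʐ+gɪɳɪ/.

[ʁəffɪʈʊʐʐɪɳɪ]

/q/ is the segment targeted by the rule; it sits immediately after /f/, so it assimilates completely and surfaces as [f].
At the second juncture, /g/ likewise becomes [ʐ] adjacent to /ʐ/.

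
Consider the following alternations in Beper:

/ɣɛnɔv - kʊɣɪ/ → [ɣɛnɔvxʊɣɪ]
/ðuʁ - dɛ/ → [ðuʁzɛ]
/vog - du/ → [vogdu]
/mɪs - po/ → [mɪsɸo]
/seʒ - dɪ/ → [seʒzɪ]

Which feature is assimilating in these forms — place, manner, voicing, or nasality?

The segment that alternates is /k/, which surfaces as [x] when adjacent to /v/.
/k/ is a stop while /v/ is a fricative; the output [x] is a fricative, matching the trigger — so the feature that spreads is manner.
The other alternating forms pattern the same way: /d/ → [z] after /ʁ/ (stop → fricative, matching a fricative); /p/ → [ɸ] after /s/ (stop → fricative, matching a fricative); /d/ → [z] after /ʒ/ (stop → fricative, matching a fricative) — only manner changes, and always toward the preceding segment.
No alternation appears in [vogdu]: there the adjacent consonants already agree in manner (/d/ and /g/ are both stops), so this form is consistent with the same rule.

manner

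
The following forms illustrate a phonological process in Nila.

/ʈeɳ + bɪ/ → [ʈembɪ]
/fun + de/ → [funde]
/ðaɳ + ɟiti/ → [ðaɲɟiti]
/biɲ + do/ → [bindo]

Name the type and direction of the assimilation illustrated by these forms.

regressive place assimilation

Underlying /ɳ/ is realised as [m] next to /b/; /b/ itself does not change.
The change retroflex → bilabial matches the place of the following /b/, identifying this as place assimilation.
Manner and voice are unchanged, so the assimilation is partial, not total.
The same holds elsewhere in the data: /ɳ/ → [ɲ] before /ɟ/ (retroflex → palatal, matching palatal); /ɲ/ → [n] before /d/ (palatal → alveolar, matching alveolar) — only place changes, and always toward the following segment.
Nothing changes in [funde]: there the adjacent consonants already agree in place (/n/ and /d/ are both alveolar), so this form is consistent with the same rule.
The trigger is the following segment, so the direction is regressive (anticipatory).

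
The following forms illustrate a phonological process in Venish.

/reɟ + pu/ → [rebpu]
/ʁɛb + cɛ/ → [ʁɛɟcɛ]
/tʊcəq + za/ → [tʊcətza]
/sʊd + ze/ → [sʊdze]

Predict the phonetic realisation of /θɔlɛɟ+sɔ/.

[θɔlɛdsɔ]

The data show regressive place assimilation: /ɟ/ → [b] before /p/; /b/ → [ɟ] before /c/; /q/ → [t] before /z/. In each pair only place changes, matching the following consonant, while manner and voice stay constant.
Nothing changes in [sʊdze]: there the adjacent consonants already agree in place (/d/ and /z/ are both alveolar), so this form is consistent with the same rule.
The rule targets /ɟ/ (voiced palatal stop), which sits before the trigger /s/ (alveolar).
The voiced alveolar stop is [d], so /ɟ/ → [d].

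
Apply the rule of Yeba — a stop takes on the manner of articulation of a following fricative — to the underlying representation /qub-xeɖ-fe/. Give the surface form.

[quβxeʐfe]

/b/ is a voiced bilabial stop. The following trigger /x/ is a fricative, so /b/ must become a fricative as well.
Changing only its manner to fricative gives [β] — the voiced bilabial fricative.
At the second juncture, /ɖ/ likewise becomes [ʐ] adjacent to /f/.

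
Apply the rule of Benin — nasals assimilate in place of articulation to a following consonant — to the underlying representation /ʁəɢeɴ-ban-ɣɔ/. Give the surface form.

/ɴ/ is a voiced uvular nasal. The following trigger /b/ is bilabial, so /ɴ/ must become bilabial as well.
The voiced bilabial nasal is [m], so /ɴ/ → [m].
At the second juncture, /n/ likewise becomes [ŋ] adjacent to /ɣ/.

[ʁəɢembaŋɣɔ]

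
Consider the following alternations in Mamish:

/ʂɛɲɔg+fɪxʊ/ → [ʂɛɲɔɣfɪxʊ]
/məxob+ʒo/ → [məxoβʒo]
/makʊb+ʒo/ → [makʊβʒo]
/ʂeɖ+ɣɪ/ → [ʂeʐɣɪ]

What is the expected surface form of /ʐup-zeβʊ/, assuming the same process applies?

[ʐuɸzeβʊ]

The data show regressive manner assimilation: /g/ → [ɣ] before /f/; /b/ → [β] before /ʒ/; /ɖ/ → [ʐ] before /ɣ/. In each pair only manner changes, matching the following consonant, while place and voice stay constant.
/p/ is a voiceless bilabial stop. The following trigger /z/ is a fricative, so /p/ must become a fricative as well.
The voiceless bilabial fricative is [ɸ], so /p/ → [ɸ].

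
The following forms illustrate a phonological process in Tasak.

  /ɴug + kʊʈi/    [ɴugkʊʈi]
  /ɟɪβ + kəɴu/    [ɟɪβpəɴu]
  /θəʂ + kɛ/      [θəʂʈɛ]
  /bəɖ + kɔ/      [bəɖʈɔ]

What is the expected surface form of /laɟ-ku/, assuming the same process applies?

[laɟcu]

The data show progressive place assimilation: /k/ → [p] after /β/; /k/ → [ʈ] after /ʂ/; /k/ → [ʈ] after /ɖ/. In each pair only place changes, matching the preceding consonant, while manner and voice stay constant.
Nothing changes in [ɴugkʊʈi]: there the adjacent consonants already agree in place (/k/ and /g/ are both velar), so this form is consistent with the same rule.
/k/ is a voiceless velar stop. The preceding trigger /ɟ/ is palatal, so /k/ must become palatal as well.
A voiceless palatal stop is [c], so the surface segment is [c].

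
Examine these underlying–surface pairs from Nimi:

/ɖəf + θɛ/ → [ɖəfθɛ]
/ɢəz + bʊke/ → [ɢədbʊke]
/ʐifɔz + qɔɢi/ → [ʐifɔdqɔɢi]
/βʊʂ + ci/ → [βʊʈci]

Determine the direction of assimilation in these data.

Comparing underlying and surface forms, /z/ → [d] is the alternation; the neighbouring /b/ is constant.
The change fricative → stop matches the manner of the following /b/, identifying this as manner assimilation.
The same holds elsewhere in the data: /z/ → [d] before /q/ (fricative → stop, matching a stop); /ʂ/ → [ʈ] before /c/ (fricative → stop, matching a stop) — only manner changes, and always toward the following segment.
No alternation appears in [ɖəfθɛ]: there the adjacent consonants already agree in manner (/f/ and /θ/ are both fricatives), so this form is consistent with the same rule.
Since the segment that changes precedes the conditioning segment, the assimilation is regressive.

regressive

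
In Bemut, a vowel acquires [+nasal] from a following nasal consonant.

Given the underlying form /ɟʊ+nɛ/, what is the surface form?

/ʊ/ sits next to the nasal /n/ and is therefore nasalised to [ʊ̃].

[ɟʊ̃nɛ]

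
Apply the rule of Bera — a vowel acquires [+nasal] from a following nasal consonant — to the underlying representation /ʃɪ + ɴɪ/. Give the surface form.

[ʃɪ̃ɴɪ]

The vowel /ɪ/ is adjacent to the following nasal /ɴ/, so it acquires [+nasal] and surfaces as [ɪ̃].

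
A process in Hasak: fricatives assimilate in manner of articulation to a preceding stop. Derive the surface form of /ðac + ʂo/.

[ðacʈo]

/ʂ/ is a voiceless retroflex fricative. The preceding trigger /c/ is a stop, so /ʂ/ must become a stop as well.
The voiceless retroflex stop is [ʈ], so /ʂ/ → [ʈ].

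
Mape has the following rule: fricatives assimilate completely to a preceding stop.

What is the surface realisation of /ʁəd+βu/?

/β/ is the segment targeted by the rule; it sits immediately after /d/, so it assimilates completely and surfaces as [d].

[ʁəddu]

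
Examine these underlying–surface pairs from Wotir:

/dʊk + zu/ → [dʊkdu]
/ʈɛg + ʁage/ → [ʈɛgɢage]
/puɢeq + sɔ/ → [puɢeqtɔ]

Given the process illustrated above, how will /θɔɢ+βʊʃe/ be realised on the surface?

[θɔɢbʊʃe]

The data show progressive manner assimilation: /z/ → [d] after /k/; /ʁ/ → [ɢ] after /g/; /s/ → [t] after /q/. In each pair only manner changes, matching the preceding consonant, while place and voice stay constant.
The rule targets /β/ (voiced bilabial fricative), which sits after the trigger /ɢ/ (stop).
A voiced bilabial stop is [b], so the surface segment is [b].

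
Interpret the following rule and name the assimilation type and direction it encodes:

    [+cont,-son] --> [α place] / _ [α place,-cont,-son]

The shared variable α links the value of the place features (abbreviated [place]) on the target to the same value on the neighbouring segment, so place is the feature that assimilates.
The conditioning segment sits to the right of the focus bar, meaning the trigger follows the segment that changes — regressive assimilation.

regressive place assimilation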